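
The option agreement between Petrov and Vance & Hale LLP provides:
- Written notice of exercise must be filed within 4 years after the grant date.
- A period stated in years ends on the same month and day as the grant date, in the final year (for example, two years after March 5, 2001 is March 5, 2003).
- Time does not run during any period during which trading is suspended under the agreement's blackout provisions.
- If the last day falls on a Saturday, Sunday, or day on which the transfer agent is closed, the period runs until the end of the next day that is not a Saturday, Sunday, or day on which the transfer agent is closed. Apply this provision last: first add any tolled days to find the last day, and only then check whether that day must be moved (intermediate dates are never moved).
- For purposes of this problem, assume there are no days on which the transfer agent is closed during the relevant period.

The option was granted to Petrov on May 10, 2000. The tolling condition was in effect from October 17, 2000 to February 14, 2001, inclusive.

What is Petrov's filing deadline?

4 years after May 10, 2000 is May 10, 2004.
From October 17, 2000 through February 14, 2001 inclusive is 121 days; tolling adds 121 days: May 10, 2004 + 121 days = September 8, 2004.
September 8, 2004 is a Wednesday and not a day on which the transfer agent is closed, so no extension applies.

September 8, 2004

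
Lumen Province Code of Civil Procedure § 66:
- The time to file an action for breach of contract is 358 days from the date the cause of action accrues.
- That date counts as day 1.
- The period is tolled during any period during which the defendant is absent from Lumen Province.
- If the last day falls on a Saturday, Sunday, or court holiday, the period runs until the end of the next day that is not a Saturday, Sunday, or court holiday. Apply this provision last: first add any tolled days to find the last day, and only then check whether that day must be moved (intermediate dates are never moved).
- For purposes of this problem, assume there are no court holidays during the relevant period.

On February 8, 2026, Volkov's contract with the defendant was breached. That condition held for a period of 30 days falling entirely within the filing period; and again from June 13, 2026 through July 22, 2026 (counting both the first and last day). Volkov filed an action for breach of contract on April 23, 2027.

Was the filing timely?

No

Counting February 8, 2026 as day 1, day 358 is January 31, 2027.
Tolling adds 30 days: January 31, 2027 + 30 days = March 2, 2027.
From June 13, 2026 through July 22, 2026 inclusive is 40 days; tolling adds 40 days: March 2, 2027 + 40 days = April 11, 2027.
April 11, 2027 is Sunday. The next qualifying day is April 12, 2027.
The deadline is April 12, 2027; the filing on April 23, 2027 is after that date.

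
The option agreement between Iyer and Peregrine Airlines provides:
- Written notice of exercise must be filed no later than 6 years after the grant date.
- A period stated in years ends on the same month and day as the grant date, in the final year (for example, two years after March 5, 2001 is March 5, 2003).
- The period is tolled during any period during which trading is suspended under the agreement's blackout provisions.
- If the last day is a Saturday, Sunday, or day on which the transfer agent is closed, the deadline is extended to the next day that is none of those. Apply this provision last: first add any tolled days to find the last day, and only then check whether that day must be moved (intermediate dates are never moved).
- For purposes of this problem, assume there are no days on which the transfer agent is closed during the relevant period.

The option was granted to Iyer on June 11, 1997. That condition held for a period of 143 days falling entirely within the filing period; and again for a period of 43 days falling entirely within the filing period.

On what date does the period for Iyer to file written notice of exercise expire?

December 15, 2003

6 years after June 11, 1997 is June 11, 2003.
Tolling adds 143 days: June 11, 2003 + 143 days = November 1, 2003.
Tolling adds 43 days: November 1, 2003 + 43 days = December 14, 2003.
December 14, 2003 is Sunday. The next qualifying day is December 15, 2003.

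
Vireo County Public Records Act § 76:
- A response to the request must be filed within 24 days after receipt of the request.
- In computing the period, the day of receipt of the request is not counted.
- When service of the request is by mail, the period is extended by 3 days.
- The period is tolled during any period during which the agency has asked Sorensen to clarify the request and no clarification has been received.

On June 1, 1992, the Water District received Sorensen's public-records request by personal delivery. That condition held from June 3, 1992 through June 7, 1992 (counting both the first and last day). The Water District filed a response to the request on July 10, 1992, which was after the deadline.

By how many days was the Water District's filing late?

10 days

24 days after June 1, 1992 is June 25, 1992.
Service was not by mail, so no mail extension applies.
From June 3, 1992 through June 7, 1992 inclusive is 5 days; tolling adds 5 days: June 25, 1992 + 5 days = June 30, 1992.
The deadline is June 30, 1992; from June 30, 1992 to July 10, 1992 is 10 days.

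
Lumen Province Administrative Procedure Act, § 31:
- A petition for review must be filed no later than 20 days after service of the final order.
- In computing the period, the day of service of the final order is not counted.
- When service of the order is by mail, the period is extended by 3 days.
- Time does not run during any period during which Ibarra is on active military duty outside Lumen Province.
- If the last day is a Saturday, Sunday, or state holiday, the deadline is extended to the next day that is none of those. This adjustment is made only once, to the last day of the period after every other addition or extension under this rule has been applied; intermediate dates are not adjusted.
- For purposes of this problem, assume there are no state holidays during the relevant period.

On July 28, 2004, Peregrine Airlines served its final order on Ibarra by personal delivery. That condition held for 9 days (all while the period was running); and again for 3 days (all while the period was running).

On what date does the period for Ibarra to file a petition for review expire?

20 days after July 28, 2004 is August 17, 2004.
Service was not by mail, so no mail extension applies.
Tolling adds 9 days: August 17, 2004 + 9 days = August 26, 2004.
Tolling adds 3 days: August 26, 2004 + 3 days = August 29, 2004.
August 29, 2004 is Sunday. The next qualifying day is August 30, 2004.

August 30, 2004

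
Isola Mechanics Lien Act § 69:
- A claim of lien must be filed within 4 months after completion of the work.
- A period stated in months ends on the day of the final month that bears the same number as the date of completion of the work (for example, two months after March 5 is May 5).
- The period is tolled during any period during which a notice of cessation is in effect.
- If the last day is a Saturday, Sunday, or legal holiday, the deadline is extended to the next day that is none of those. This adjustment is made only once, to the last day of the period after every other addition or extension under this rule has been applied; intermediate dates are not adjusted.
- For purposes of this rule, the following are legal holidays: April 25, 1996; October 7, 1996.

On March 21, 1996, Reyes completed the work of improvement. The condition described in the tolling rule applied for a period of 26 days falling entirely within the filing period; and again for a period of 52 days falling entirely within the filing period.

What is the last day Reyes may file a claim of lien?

October 8, 1996

4 months after March 21, 1996 is July 21, 1996.
Tolling adds 26 days: July 21, 1996 + 26 days = August 16, 1996.
Tolling adds 52 days: August 16, 1996 + 52 days = October 7, 1996.
October 7, 1996 is a listed holiday. The next qualifying day is October 8, 1996.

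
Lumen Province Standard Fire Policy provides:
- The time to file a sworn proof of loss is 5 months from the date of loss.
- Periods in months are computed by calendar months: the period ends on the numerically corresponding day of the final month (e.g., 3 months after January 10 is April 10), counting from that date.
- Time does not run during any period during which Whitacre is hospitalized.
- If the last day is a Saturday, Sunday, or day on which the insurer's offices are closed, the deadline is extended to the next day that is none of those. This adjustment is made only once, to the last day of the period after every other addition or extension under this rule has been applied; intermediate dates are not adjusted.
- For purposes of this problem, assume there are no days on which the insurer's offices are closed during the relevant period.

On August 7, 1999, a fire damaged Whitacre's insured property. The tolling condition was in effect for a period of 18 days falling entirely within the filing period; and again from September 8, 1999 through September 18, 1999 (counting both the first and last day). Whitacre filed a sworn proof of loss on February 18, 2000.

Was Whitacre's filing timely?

5 months after August 7, 1999 is January 7, 2000.
Tolling adds 18 days: January 7, 2000 + 18 days = January 25, 2000.
From September 8, 1999 through September 18, 1999 inclusive is 11 days; tolling adds 11 days: January 25, 2000 + 11 days = February 5, 2000.
February 5, 2000 is Saturday; February 6, 2000 is Sunday. The next qualifying day is February 7, 2000.
The deadline is February 7, 2000; the filing on February 18, 2000 is after that date.

No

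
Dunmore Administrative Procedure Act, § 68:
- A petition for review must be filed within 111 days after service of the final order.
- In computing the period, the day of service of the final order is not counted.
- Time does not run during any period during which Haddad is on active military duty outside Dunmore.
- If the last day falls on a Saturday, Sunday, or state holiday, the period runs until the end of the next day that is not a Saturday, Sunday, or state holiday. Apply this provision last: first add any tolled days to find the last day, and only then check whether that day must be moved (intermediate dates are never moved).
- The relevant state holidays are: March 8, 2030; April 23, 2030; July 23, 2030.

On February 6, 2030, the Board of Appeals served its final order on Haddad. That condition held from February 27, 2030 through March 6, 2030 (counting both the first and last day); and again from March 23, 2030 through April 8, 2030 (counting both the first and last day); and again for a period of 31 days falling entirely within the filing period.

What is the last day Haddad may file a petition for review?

July 24, 2030

111 days after February 6, 2030 is May 28, 2030.
From February 27, 2030 through March 6, 2030 inclusive is 8 days; tolling adds 8 days: May 28, 2030 + 8 days = June 5, 2030.
From March 23, 2030 through April 8, 2030 inclusive is 17 days; tolling adds 17 days: June 5, 2030 + 17 days = June 22, 2030.
Tolling adds 31 days: June 22, 2030 + 31 days = July 23, 2030.
July 23, 2030 is a listed holiday. The next qualifying day is July 24, 2030.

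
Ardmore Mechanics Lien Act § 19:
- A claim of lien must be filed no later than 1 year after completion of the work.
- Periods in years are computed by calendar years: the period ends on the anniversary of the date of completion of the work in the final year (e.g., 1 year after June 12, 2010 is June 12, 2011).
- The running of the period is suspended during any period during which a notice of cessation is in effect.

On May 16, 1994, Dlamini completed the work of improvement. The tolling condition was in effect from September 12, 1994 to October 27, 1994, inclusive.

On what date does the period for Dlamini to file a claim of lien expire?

1 year after May 16, 1994 is May 16, 1995.
From September 12, 1994 through October 27, 1994 inclusive is 46 days; tolling adds 46 days: May 16, 1995 + 46 days = July 1, 1995.

July 1, 1995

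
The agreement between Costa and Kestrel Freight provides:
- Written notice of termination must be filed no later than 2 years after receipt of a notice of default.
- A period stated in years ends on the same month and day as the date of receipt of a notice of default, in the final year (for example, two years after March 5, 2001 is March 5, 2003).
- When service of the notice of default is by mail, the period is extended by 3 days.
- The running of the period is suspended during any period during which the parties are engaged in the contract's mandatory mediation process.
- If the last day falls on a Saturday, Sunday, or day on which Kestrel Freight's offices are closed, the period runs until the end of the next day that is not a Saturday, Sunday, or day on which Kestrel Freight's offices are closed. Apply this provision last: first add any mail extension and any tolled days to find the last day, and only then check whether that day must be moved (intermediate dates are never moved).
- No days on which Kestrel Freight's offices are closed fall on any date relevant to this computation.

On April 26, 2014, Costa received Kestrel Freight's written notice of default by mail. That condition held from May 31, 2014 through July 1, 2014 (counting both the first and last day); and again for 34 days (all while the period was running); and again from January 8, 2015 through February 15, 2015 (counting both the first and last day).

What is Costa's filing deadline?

2 years after April 26, 2014 is April 26, 2016.
Service was by mail, adding 3 days: April 26, 2016 + 3 days = April 29, 2016.
From May 31, 2014 through July 1, 2014 inclusive is 32 days; tolling adds 32 days: April 29, 2016 + 32 days = May 31, 2016.
Tolling adds 34 days: May 31, 2016 + 34 days = July 4, 2016.
From January 8, 2015 through February 15, 2015 inclusive is 39 days; tolling adds 39 days: July 4, 2016 + 39 days = August 12, 2016.
August 12, 2016 is a Friday and not a day on which Kestrel Freight's offices are closed, so no extension applies.

August 12, 2016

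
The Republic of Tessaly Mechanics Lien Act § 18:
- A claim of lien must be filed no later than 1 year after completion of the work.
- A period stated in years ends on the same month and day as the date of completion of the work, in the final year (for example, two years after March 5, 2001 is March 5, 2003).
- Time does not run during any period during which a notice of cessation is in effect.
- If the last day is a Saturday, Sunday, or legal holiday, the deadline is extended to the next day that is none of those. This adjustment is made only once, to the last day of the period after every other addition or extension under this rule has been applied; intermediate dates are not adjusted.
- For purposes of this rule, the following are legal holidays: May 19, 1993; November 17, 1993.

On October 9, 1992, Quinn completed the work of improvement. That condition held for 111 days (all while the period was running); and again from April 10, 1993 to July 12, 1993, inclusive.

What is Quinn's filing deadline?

1 year after October 9, 1992 is October 9, 1993.
Tolling adds 111 days: October 9, 1993 + 111 days = January 28, 1994.
From April 10, 1993 through July 12, 1993 inclusive is 94 days; tolling adds 94 days: January 28, 1994 + 94 days = May 2, 1994.
May 2, 1994 is a Monday and not a legal holiday, so no extension applies.

May 2, 1994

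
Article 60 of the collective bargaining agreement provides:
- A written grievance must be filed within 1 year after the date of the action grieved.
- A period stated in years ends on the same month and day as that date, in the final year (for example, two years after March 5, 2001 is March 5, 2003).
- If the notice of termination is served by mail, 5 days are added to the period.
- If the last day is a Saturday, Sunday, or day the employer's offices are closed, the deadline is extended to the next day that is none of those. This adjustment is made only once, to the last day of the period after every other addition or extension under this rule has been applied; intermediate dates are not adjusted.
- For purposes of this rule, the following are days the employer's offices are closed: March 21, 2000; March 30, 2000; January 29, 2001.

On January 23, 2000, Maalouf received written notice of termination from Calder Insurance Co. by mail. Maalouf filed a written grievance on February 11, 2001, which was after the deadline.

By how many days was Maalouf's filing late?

12 days

1 year after January 23, 2000 is January 23, 2001.
Service was by mail, adding 5 days: January 23, 2001 + 5 days = January 28, 2001.
January 28, 2001 is Sunday; January 29, 2001 is a listed holiday. The next qualifying day is January 30, 2001.
The deadline is January 30, 2001; from January 30, 2001 to February 11, 2001 is 12 days.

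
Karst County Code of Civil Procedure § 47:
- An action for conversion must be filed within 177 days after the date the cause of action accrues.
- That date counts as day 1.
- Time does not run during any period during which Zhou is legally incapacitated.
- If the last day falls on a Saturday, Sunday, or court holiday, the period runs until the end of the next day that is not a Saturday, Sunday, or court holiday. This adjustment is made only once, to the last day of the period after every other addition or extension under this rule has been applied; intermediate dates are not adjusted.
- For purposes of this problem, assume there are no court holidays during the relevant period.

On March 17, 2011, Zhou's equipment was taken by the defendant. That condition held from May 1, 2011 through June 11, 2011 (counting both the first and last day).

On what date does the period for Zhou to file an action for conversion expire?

October 21, 2011

Counting March 17, 2011 as day 1, day 177 is September 9, 2011.
From May 1, 2011 through June 11, 2011 inclusive is 42 days; tolling adds 42 days: September 9, 2011 + 42 days = October 21, 2011.
October 21, 2011 is a Friday and not a court holiday, so no extension applies.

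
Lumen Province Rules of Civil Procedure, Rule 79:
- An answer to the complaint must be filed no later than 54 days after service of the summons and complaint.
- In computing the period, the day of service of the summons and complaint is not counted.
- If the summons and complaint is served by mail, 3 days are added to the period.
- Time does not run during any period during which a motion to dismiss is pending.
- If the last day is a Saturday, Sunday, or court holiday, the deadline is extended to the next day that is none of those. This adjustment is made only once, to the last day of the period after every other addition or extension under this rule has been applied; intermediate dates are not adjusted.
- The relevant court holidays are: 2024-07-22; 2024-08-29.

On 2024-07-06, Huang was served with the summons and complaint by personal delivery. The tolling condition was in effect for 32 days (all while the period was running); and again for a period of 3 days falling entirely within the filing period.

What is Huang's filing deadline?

October 3, 2024

54 days after 2024-07-06 is August 29, 2024.
Service was not by mail, so no mail extension applies.
Tolling adds 32 days: August 29, 2024 + 32 days = September 30, 2024.
Tolling adds 3 days: September 30, 2024 + 3 days = October 3, 2024.
October 3, 2024 is a Thursday and not a court holiday, so no extension applies.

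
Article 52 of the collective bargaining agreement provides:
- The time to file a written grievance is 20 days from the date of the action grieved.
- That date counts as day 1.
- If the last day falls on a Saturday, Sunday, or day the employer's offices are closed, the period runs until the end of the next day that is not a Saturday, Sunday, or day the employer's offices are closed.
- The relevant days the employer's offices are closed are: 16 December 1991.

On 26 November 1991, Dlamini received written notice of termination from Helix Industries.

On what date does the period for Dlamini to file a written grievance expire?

Counting 26 November 1991 as day 1, day 20 is December 15, 1991.
December 15, 1991 is Sunday; December 16, 1991 is a listed holiday. The next qualifying day is December 17, 1991.

December 17, 1991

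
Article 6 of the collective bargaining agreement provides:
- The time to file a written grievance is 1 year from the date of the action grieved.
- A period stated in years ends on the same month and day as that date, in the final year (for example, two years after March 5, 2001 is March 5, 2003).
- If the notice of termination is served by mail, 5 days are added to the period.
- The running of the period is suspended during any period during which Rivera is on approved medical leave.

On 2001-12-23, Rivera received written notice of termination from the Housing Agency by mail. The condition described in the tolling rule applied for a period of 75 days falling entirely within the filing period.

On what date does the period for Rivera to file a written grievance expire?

1 year after 2001-12-23 is December 23, 2002.
Service was by mail, adding 5 days: December 23, 2002 + 5 days = December 28, 2002.
Tolling adds 75 days: December 28, 2002 + 75 days = March 13, 2003.

March 13, 2003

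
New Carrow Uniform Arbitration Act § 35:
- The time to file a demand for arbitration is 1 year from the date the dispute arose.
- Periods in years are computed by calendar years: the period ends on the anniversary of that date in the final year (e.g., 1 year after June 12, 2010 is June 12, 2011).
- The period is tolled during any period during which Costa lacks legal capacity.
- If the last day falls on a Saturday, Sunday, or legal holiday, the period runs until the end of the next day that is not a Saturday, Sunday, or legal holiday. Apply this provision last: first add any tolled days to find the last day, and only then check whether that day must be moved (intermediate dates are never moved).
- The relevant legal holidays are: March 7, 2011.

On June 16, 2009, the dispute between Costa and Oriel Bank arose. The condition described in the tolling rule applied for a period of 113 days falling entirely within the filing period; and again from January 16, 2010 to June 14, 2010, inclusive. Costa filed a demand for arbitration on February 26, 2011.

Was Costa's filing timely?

1 year after June 16, 2009 is June 16, 2010.
Tolling adds 113 days: June 16, 2010 + 113 days = October 7, 2010.
From January 16, 2010 through June 14, 2010 inclusive is 150 days; tolling adds 150 days: October 7, 2010 + 150 days = March 6, 2011.
March 6, 2011 is Sunday; March 7, 2011 is a listed holiday. The next qualifying day is March 8, 2011.
The deadline is March 8, 2011; the filing on February 26, 2011 is on or before that date.

Yes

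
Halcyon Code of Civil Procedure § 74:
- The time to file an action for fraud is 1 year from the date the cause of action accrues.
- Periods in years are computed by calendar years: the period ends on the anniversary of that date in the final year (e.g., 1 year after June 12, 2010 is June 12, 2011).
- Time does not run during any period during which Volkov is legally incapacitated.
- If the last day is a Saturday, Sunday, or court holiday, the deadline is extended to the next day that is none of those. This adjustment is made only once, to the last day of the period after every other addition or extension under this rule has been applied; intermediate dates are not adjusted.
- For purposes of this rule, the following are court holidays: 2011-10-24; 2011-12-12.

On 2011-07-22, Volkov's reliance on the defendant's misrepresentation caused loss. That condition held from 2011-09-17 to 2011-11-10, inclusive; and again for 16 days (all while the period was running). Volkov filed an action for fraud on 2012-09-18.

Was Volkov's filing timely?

Yes

1 year after 2011-07-22 is July 22, 2012.
From September 17, 2011 through November 10, 2011 inclusive is 55 days; tolling adds 55 days: July 22, 2012 + 55 days = September 15, 2012.
Tolling adds 16 days: September 15, 2012 + 16 days = October 1, 2012.
October 1, 2012 is a Monday and not a court holiday, so no extension applies.
The deadline is October 1, 2012; the filing on September 18, 2012 is on or before that date.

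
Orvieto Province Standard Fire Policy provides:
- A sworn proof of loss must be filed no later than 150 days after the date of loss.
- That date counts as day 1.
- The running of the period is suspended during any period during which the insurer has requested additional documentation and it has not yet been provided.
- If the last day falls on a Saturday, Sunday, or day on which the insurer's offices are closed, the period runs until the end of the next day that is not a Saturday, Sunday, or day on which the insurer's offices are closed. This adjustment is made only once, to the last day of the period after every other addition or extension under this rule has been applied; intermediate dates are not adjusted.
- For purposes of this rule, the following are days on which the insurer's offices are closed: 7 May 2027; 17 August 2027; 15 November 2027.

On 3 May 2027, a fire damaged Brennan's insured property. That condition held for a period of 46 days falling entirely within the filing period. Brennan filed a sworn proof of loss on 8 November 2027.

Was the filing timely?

Counting 3 May 2027 as day 1, day 150 is September 29, 2027.
Tolling adds 46 days: September 29, 2027 + 46 days = November 14, 2027.
November 14, 2027 is Sunday; November 15, 2027 is a listed holiday. The next qualifying day is November 16, 2027.
The deadline is November 16, 2027; the filing on November 8, 2027 is on or before that date.

Yes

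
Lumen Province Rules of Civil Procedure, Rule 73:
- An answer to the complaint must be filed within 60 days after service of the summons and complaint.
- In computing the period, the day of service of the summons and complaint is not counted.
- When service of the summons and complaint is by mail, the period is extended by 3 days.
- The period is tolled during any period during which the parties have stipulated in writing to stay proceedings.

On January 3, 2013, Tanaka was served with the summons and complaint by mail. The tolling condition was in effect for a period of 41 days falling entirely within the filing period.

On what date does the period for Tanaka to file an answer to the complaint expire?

April 17, 2013

60 days after January 3, 2013 is March 4, 2013.
Service was by mail, adding 3 days: March 4, 2013 + 3 days = March 7, 2013.
Tolling adds 41 days: March 7, 2013 + 41 days = April 17, 2013.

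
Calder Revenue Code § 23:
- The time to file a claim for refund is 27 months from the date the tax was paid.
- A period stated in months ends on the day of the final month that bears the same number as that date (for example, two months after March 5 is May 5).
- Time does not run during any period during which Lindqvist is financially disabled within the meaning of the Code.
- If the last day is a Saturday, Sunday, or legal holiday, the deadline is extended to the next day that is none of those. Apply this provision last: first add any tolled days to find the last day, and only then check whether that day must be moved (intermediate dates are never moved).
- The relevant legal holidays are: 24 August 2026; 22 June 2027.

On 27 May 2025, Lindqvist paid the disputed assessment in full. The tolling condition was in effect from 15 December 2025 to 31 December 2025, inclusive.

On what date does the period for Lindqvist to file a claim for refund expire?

27 months after 27 May 2025 is August 27, 2027.
From December 15, 2025 through December 31, 2025 inclusive is 17 days; tolling adds 17 days: August 27, 2027 + 17 days = September 13, 2027.
September 13, 2027 is a Monday and not a legal holiday, so no extension applies.

September 13, 2027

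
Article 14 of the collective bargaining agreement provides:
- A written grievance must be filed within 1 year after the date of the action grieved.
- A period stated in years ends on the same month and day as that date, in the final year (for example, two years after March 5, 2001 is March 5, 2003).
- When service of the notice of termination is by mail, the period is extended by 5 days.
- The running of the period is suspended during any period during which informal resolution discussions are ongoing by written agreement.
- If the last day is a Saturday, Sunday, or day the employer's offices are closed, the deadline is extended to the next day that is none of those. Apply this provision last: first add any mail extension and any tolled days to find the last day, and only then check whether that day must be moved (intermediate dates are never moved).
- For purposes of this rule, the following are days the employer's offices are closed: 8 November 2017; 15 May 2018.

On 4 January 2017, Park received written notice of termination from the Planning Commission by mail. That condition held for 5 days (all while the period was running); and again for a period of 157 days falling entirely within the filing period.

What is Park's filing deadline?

June 20, 2018

1 year after 4 January 2017 is January 4, 2018.
Service was by mail, adding 5 days: January 4, 2018 + 5 days = January 9, 2018.
Tolling adds 5 days: January 9, 2018 + 5 days = January 14, 2018.
Tolling adds 157 days: January 14, 2018 + 157 days = June 20, 2018.
June 20, 2018 is a Wednesday and not a day the employer's offices are closed, so no extension applies.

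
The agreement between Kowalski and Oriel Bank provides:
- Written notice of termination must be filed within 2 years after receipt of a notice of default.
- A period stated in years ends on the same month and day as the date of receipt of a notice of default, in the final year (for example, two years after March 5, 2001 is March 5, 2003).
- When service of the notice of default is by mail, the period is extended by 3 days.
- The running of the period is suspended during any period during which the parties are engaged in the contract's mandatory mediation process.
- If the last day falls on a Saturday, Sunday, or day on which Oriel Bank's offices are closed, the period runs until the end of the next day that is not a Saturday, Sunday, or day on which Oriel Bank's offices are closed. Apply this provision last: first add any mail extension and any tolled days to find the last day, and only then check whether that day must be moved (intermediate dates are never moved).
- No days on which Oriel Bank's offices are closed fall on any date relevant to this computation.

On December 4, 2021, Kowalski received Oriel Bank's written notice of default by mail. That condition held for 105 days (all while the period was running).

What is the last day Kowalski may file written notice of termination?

2 years after December 4, 2021 is December 4, 2023.
Service was by mail, adding 3 days: December 4, 2023 + 3 days = December 7, 2023.
Tolling adds 105 days: December 7, 2023 + 105 days = March 21, 2024.
March 21, 2024 is a Thursday and not a day on which Oriel Bank's offices are closed, so no extension applies.

March 21, 2024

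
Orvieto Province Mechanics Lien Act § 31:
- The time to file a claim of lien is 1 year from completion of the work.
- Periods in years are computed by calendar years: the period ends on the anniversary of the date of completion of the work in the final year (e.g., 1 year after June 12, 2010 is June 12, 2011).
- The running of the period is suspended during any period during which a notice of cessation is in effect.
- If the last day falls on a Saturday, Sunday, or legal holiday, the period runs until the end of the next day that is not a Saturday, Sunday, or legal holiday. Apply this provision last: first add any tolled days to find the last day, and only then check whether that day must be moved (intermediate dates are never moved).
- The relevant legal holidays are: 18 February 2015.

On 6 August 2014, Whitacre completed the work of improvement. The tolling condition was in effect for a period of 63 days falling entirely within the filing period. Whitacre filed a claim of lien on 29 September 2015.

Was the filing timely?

1 year after 6 August 2014 is August 6, 2015.
Tolling adds 63 days: August 6, 2015 + 63 days = October 8, 2015.
October 8, 2015 is a Thursday and not a legal holiday, so no extension applies.
The deadline is October 8, 2015; the filing on September 29, 2015 is on or before that date.

Yes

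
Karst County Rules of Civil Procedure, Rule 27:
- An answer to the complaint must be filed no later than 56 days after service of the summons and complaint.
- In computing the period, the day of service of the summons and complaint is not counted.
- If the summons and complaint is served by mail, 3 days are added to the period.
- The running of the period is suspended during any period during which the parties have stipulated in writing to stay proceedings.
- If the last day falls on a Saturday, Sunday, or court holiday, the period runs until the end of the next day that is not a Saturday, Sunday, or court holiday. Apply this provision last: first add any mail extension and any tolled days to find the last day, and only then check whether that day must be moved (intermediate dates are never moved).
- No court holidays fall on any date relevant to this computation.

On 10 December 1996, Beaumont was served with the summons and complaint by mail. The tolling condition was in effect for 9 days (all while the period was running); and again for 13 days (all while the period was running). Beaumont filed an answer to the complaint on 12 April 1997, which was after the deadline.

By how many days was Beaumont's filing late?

40 days

56 days after 10 December 1996 is February 4, 1997.
Service was by mail, adding 3 days: February 4, 1997 + 3 days = February 7, 1997.
Tolling adds 9 days: February 7, 1997 + 9 days = February 16, 1997.
Tolling adds 13 days: February 16, 1997 + 13 days = March 1, 1997.
March 1, 1997 is Saturday; March 2, 1997 is Sunday. The next qualifying day is March 3, 1997.
The deadline is March 3, 1997; from March 3, 1997 to April 12, 1997 is 40 days.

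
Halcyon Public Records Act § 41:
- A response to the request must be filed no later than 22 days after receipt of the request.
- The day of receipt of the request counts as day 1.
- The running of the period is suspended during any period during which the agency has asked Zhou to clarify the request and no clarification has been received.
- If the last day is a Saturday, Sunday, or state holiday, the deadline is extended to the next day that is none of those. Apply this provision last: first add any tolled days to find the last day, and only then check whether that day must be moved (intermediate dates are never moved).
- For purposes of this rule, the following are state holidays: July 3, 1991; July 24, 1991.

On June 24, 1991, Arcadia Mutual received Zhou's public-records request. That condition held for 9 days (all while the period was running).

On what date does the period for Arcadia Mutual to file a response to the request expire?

July 25, 1991

Counting June 24, 1991 as day 1, day 22 is July 15, 1991.
Tolling adds 9 days: July 15, 1991 + 9 days = July 24, 1991.
July 24, 1991 is a listed holiday. The next qualifying day is July 25, 1991.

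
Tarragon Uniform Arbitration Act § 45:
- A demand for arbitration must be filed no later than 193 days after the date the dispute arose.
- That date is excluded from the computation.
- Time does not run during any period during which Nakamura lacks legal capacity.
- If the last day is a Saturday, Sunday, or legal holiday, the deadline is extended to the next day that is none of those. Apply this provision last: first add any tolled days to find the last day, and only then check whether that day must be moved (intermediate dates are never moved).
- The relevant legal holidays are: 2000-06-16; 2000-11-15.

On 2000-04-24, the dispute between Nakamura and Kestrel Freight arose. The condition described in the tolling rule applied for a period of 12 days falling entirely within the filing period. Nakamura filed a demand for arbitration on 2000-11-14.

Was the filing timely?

193 days after 2000-04-24 is November 3, 2000.
Tolling adds 12 days: November 3, 2000 + 12 days = November 15, 2000.
November 15, 2000 is a listed holiday. The next qualifying day is November 16, 2000.
The deadline is November 16, 2000; the filing on November 14, 2000 is on or before that date.

Yes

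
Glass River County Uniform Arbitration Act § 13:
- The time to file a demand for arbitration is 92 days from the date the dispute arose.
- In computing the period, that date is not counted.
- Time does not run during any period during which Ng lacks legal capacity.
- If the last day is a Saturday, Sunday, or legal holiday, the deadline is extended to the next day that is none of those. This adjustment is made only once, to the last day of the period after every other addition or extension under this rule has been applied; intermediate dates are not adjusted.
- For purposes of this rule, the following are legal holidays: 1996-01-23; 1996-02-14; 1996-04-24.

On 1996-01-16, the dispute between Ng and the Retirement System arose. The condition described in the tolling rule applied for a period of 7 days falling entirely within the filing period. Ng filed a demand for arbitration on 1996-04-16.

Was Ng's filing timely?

92 days after 1996-01-16 is April 17, 1996.
Tolling adds 7 days: April 17, 1996 + 7 days = April 24, 1996.
April 24, 1996 is a listed holiday. The next qualifying day is April 25, 1996.
The deadline is April 25, 1996; the filing on April 16, 1996 is on or before that date.

Yes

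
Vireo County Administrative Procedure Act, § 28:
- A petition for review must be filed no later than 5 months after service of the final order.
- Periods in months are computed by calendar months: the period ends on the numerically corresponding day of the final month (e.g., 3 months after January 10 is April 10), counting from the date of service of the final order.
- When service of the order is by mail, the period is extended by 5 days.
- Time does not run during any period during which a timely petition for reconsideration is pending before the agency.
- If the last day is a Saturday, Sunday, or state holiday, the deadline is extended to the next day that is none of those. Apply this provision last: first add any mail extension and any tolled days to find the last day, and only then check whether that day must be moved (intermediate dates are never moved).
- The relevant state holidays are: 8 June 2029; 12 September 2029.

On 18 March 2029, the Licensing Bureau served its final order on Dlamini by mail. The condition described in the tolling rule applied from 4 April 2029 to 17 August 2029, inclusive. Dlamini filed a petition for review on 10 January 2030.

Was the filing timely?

5 months after 18 March 2029 is August 18, 2029.
Service was by mail, adding 5 days: August 18, 2029 + 5 days = August 23, 2029.
From April 4, 2029 through August 17, 2029 inclusive is 136 days; tolling adds 136 days: August 23, 2029 + 136 days = January 6, 2030.
January 6, 2030 is Sunday. The next qualifying day is January 7, 2030.
The deadline is January 7, 2030; the filing on January 10, 2030 is after that date.

No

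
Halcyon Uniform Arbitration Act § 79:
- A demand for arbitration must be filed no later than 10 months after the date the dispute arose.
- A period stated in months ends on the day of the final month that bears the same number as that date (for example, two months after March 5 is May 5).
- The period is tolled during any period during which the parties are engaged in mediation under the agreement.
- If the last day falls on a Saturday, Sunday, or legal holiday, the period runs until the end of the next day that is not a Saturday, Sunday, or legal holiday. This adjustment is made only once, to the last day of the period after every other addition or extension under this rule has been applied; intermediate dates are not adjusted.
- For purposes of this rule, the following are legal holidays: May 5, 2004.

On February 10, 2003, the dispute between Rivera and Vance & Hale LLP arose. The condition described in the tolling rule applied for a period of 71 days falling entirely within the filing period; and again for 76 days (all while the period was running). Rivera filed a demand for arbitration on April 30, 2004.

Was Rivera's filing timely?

Yes

10 months after February 10, 2003 is December 10, 2003.
Tolling adds 71 days: December 10, 2003 + 71 days = February 19, 2004.
Tolling adds 76 days: February 19, 2004 + 76 days = May 5, 2004.
May 5, 2004 is a listed holiday. The next qualifying day is May 6, 2004.
The deadline is May 6, 2004; the filing on April 30, 2004 is on or before that date.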